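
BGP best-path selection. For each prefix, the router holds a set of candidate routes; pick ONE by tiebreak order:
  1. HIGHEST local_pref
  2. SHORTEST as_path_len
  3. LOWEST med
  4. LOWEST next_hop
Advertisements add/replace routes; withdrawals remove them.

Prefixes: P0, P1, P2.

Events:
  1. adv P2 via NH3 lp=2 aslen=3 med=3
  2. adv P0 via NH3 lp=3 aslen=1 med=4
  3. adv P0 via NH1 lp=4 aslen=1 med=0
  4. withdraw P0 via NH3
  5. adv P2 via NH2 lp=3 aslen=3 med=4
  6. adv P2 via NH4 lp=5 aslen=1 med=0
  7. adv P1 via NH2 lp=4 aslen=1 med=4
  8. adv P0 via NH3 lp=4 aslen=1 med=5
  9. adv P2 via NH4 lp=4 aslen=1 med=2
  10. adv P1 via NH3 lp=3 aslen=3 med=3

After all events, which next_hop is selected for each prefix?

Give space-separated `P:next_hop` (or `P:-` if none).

Answer: P0:NH1 P1:NH2 P2:NH4

Derivation:
Op 1: best P0=- P1=- P2=NH3
Op 2: best P0=NH3 P1=- P2=NH3
Op 3: best P0=NH1 P1=- P2=NH3
Op 4: best P0=NH1 P1=- P2=NH3
Op 5: best P0=NH1 P1=- P2=NH2
Op 6: best P0=NH1 P1=- P2=NH4
Op 7: best P0=NH1 P1=NH2 P2=NH4
Op 8: best P0=NH1 P1=NH2 P2=NH4
Op 9: best P0=NH1 P1=NH2 P2=NH4
Op 10: best P0=NH1 P1=NH2 P2=NH4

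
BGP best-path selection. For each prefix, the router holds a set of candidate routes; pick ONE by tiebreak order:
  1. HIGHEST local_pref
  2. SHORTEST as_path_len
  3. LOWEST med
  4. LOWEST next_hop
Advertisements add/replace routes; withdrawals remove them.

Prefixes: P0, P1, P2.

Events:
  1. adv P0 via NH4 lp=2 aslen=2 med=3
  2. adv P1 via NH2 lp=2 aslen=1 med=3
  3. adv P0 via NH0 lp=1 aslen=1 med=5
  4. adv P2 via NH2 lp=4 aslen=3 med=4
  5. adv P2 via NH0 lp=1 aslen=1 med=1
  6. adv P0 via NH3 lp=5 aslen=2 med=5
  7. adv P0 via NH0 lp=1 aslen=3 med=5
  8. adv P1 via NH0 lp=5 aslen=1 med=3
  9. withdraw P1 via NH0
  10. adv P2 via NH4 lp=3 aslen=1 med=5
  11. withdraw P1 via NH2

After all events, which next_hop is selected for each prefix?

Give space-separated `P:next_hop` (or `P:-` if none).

Answer: P0:NH3 P1:- P2:NH2

Derivation:
Op 1: best P0=NH4 P1=- P2=-
Op 2: best P0=NH4 P1=NH2 P2=-
Op 3: best P0=NH4 P1=NH2 P2=-
Op 4: best P0=NH4 P1=NH2 P2=NH2
Op 5: best P0=NH4 P1=NH2 P2=NH2
Op 6: best P0=NH3 P1=NH2 P2=NH2
Op 7: best P0=NH3 P1=NH2 P2=NH2
Op 8: best P0=NH3 P1=NH0 P2=NH2
Op 9: best P0=NH3 P1=NH2 P2=NH2
Op 10: best P0=NH3 P1=NH2 P2=NH2
Op 11: best P0=NH3 P1=- P2=NH2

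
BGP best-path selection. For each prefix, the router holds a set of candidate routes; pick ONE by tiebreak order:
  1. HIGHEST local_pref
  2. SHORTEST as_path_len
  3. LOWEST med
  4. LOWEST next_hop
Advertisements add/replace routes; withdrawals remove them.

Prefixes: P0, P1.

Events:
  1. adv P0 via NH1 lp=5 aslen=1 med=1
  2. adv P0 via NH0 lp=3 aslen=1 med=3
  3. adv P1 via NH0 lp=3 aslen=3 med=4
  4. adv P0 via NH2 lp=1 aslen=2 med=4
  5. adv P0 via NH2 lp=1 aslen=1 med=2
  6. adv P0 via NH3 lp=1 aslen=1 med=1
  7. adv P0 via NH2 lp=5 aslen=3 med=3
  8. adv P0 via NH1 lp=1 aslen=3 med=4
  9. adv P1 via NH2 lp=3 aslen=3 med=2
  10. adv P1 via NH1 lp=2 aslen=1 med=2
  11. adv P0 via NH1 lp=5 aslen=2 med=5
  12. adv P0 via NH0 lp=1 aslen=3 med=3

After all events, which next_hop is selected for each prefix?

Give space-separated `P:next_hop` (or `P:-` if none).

Op 1: best P0=NH1 P1=-
Op 2: best P0=NH1 P1=-
Op 3: best P0=NH1 P1=NH0
Op 4: best P0=NH1 P1=NH0
Op 5: best P0=NH1 P1=NH0
Op 6: best P0=NH1 P1=NH0
Op 7: best P0=NH1 P1=NH0
Op 8: best P0=NH2 P1=NH0
Op 9: best P0=NH2 P1=NH2
Op 10: best P0=NH2 P1=NH2
Op 11: best P0=NH1 P1=NH2
Op 12: best P0=NH1 P1=NH2

Answer: P0:NH1 P1:NH2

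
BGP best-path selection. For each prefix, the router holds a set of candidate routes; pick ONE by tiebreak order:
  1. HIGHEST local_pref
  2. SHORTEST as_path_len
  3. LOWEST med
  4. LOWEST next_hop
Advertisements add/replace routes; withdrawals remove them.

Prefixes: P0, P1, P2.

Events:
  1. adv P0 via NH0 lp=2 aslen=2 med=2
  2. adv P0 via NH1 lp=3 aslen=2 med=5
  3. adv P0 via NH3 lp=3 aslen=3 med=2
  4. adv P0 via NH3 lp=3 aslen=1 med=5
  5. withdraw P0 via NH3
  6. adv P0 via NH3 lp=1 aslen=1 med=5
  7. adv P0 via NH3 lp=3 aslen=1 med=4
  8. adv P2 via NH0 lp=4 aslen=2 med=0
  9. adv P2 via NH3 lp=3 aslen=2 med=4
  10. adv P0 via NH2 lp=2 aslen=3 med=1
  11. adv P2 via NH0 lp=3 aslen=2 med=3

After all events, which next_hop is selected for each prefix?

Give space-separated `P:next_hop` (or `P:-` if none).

Answer: P0:NH3 P1:- P2:NH0

Derivation:
Op 1: best P0=NH0 P1=- P2=-
Op 2: best P0=NH1 P1=- P2=-
Op 3: best P0=NH1 P1=- P2=-
Op 4: best P0=NH3 P1=- P2=-
Op 5: best P0=NH1 P1=- P2=-
Op 6: best P0=NH1 P1=- P2=-
Op 7: best P0=NH3 P1=- P2=-
Op 8: best P0=NH3 P1=- P2=NH0
Op 9: best P0=NH3 P1=- P2=NH0
Op 10: best P0=NH3 P1=- P2=NH0
Op 11: best P0=NH3 P1=- P2=NH0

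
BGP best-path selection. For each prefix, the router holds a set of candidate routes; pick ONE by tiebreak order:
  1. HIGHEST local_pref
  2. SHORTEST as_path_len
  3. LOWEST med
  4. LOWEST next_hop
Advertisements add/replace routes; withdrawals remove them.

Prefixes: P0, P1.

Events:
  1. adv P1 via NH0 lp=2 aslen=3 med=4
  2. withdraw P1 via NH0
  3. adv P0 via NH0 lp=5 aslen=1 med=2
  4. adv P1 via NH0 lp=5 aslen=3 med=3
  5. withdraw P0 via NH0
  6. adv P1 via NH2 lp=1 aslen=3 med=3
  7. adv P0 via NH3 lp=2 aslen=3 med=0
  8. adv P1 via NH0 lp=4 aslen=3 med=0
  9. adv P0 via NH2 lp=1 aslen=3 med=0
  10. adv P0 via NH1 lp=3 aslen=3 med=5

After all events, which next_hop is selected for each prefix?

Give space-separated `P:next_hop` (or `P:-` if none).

Op 1: best P0=- P1=NH0
Op 2: best P0=- P1=-
Op 3: best P0=NH0 P1=-
Op 4: best P0=NH0 P1=NH0
Op 5: best P0=- P1=NH0
Op 6: best P0=- P1=NH0
Op 7: best P0=NH3 P1=NH0
Op 8: best P0=NH3 P1=NH0
Op 9: best P0=NH3 P1=NH0
Op 10: best P0=NH1 P1=NH0

Answer: P0:NH1 P1:NH0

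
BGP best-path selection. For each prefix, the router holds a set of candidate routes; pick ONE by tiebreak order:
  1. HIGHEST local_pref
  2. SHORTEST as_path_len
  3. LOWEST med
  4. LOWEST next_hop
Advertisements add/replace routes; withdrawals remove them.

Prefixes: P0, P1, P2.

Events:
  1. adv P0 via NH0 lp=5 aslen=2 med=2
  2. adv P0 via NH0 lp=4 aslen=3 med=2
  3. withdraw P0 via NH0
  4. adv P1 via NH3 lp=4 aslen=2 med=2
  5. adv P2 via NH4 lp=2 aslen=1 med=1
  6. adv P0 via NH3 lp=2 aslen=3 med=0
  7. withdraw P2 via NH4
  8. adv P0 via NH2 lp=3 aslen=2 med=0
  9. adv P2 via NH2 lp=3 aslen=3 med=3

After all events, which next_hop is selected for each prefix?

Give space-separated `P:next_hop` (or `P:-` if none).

Answer: P0:NH2 P1:NH3 P2:NH2

Derivation:
Op 1: best P0=NH0 P1=- P2=-
Op 2: best P0=NH0 P1=- P2=-
Op 3: best P0=- P1=- P2=-
Op 4: best P0=- P1=NH3 P2=-
Op 5: best P0=- P1=NH3 P2=NH4
Op 6: best P0=NH3 P1=NH3 P2=NH4
Op 7: best P0=NH3 P1=NH3 P2=-
Op 8: best P0=NH2 P1=NH3 P2=-
Op 9: best P0=NH2 P1=NH3 P2=NH2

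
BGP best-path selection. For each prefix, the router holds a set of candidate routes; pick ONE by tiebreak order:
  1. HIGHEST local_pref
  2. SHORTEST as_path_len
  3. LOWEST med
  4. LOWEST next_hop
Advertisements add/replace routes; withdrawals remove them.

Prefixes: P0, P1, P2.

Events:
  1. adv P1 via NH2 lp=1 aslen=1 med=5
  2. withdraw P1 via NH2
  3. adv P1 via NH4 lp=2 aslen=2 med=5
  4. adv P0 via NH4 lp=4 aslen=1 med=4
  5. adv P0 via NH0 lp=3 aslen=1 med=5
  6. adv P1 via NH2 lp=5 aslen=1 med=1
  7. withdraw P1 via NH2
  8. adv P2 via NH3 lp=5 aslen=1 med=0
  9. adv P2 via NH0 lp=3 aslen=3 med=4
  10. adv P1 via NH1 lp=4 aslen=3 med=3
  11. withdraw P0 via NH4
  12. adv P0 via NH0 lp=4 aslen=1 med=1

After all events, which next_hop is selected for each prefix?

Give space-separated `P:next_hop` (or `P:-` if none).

Op 1: best P0=- P1=NH2 P2=-
Op 2: best P0=- P1=- P2=-
Op 3: best P0=- P1=NH4 P2=-
Op 4: best P0=NH4 P1=NH4 P2=-
Op 5: best P0=NH4 P1=NH4 P2=-
Op 6: best P0=NH4 P1=NH2 P2=-
Op 7: best P0=NH4 P1=NH4 P2=-
Op 8: best P0=NH4 P1=NH4 P2=NH3
Op 9: best P0=NH4 P1=NH4 P2=NH3
Op 10: best P0=NH4 P1=NH1 P2=NH3
Op 11: best P0=NH0 P1=NH1 P2=NH3
Op 12: best P0=NH0 P1=NH1 P2=NH3

Answer: P0:NH0 P1:NH1 P2:NH3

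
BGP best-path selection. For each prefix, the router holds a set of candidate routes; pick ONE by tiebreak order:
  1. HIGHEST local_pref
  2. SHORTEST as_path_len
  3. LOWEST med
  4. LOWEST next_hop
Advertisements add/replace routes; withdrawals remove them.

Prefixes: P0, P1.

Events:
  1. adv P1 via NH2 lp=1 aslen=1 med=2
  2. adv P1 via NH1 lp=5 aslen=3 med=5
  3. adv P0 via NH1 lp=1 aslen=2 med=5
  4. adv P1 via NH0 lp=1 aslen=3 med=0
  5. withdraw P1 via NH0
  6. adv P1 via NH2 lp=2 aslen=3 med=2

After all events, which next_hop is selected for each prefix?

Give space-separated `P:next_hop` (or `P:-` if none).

Answer: P0:NH1 P1:NH1

Derivation:
Op 1: best P0=- P1=NH2
Op 2: best P0=- P1=NH1
Op 3: best P0=NH1 P1=NH1
Op 4: best P0=NH1 P1=NH1
Op 5: best P0=NH1 P1=NH1
Op 6: best P0=NH1 P1=NH1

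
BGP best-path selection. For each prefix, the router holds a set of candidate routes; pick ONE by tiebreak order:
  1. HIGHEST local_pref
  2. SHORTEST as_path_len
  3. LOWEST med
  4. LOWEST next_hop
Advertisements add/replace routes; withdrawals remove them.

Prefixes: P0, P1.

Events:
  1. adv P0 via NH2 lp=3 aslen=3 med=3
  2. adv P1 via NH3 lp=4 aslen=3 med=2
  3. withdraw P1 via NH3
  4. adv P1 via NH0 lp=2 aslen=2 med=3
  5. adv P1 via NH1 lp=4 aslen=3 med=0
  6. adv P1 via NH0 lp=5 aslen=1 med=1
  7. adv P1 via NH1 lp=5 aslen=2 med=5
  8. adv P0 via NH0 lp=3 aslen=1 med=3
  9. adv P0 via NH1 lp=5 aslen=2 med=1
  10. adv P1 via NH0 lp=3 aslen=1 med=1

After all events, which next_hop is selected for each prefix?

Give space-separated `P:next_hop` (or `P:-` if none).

Op 1: best P0=NH2 P1=-
Op 2: best P0=NH2 P1=NH3
Op 3: best P0=NH2 P1=-
Op 4: best P0=NH2 P1=NH0
Op 5: best P0=NH2 P1=NH1
Op 6: best P0=NH2 P1=NH0
Op 7: best P0=NH2 P1=NH0
Op 8: best P0=NH0 P1=NH0
Op 9: best P0=NH1 P1=NH0
Op 10: best P0=NH1 P1=NH1

Answer: P0:NH1 P1:NH1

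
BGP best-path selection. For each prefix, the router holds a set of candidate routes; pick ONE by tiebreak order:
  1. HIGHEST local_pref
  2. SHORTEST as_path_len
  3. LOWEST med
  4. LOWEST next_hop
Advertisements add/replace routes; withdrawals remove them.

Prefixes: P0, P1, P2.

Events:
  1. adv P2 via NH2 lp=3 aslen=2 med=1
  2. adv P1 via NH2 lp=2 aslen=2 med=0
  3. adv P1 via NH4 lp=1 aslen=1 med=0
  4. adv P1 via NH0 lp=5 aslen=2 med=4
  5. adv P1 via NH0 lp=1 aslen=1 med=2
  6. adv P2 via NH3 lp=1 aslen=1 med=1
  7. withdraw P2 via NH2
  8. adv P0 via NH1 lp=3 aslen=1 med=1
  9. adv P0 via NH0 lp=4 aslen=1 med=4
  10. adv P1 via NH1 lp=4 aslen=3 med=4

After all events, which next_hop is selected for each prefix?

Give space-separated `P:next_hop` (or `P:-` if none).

Answer: P0:NH0 P1:NH1 P2:NH3

Derivation:
Op 1: best P0=- P1=- P2=NH2
Op 2: best P0=- P1=NH2 P2=NH2
Op 3: best P0=- P1=NH2 P2=NH2
Op 4: best P0=- P1=NH0 P2=NH2
Op 5: best P0=- P1=NH2 P2=NH2
Op 6: best P0=- P1=NH2 P2=NH2
Op 7: best P0=- P1=NH2 P2=NH3
Op 8: best P0=NH1 P1=NH2 P2=NH3
Op 9: best P0=NH0 P1=NH2 P2=NH3
Op 10: best P0=NH0 P1=NH1 P2=NH3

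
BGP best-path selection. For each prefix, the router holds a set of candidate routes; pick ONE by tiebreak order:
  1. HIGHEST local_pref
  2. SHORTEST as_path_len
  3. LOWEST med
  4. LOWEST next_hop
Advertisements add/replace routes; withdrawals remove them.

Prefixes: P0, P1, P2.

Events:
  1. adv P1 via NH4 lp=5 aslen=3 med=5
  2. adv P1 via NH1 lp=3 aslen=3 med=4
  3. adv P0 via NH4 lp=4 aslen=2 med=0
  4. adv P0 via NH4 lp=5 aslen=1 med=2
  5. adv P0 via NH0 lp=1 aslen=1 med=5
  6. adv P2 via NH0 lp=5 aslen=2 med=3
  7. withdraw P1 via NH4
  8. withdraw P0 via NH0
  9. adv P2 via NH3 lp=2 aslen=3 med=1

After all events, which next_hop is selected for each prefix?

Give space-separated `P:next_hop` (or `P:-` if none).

Op 1: best P0=- P1=NH4 P2=-
Op 2: best P0=- P1=NH4 P2=-
Op 3: best P0=NH4 P1=NH4 P2=-
Op 4: best P0=NH4 P1=NH4 P2=-
Op 5: best P0=NH4 P1=NH4 P2=-
Op 6: best P0=NH4 P1=NH4 P2=NH0
Op 7: best P0=NH4 P1=NH1 P2=NH0
Op 8: best P0=NH4 P1=NH1 P2=NH0
Op 9: best P0=NH4 P1=NH1 P2=NH0

Answer: P0:NH4 P1:NH1 P2:NH0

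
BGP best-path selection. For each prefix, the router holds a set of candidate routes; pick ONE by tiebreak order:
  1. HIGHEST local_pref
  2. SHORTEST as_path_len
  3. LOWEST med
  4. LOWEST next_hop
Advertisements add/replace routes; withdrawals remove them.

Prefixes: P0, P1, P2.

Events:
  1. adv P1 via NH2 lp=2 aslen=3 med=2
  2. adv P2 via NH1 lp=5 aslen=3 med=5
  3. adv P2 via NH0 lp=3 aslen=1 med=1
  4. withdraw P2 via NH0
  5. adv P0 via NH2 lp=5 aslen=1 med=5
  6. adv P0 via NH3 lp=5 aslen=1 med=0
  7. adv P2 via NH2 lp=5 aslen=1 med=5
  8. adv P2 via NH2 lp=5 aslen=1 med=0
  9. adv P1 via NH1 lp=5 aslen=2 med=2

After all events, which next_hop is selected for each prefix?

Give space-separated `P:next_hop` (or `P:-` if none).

Op 1: best P0=- P1=NH2 P2=-
Op 2: best P0=- P1=NH2 P2=NH1
Op 3: best P0=- P1=NH2 P2=NH1
Op 4: best P0=- P1=NH2 P2=NH1
Op 5: best P0=NH2 P1=NH2 P2=NH1
Op 6: best P0=NH3 P1=NH2 P2=NH1
Op 7: best P0=NH3 P1=NH2 P2=NH2
Op 8: best P0=NH3 P1=NH2 P2=NH2
Op 9: best P0=NH3 P1=NH1 P2=NH2

Answer: P0:NH3 P1:NH1 P2:NH2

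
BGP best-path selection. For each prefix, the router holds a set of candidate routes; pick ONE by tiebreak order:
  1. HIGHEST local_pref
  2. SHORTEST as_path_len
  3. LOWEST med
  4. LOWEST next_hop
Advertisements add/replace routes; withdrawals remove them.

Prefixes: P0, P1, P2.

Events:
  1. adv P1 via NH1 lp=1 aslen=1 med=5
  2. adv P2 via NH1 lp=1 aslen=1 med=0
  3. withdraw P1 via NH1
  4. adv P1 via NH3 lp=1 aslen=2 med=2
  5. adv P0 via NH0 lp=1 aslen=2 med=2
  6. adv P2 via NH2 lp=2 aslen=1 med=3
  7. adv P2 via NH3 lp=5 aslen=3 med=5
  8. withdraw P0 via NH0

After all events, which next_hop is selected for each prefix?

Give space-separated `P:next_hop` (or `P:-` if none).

Answer: P0:- P1:NH3 P2:NH3

Derivation:
Op 1: best P0=- P1=NH1 P2=-
Op 2: best P0=- P1=NH1 P2=NH1
Op 3: best P0=- P1=- P2=NH1
Op 4: best P0=- P1=NH3 P2=NH1
Op 5: best P0=NH0 P1=NH3 P2=NH1
Op 6: best P0=NH0 P1=NH3 P2=NH2
Op 7: best P0=NH0 P1=NH3 P2=NH3
Op 8: best P0=- P1=NH3 P2=NH3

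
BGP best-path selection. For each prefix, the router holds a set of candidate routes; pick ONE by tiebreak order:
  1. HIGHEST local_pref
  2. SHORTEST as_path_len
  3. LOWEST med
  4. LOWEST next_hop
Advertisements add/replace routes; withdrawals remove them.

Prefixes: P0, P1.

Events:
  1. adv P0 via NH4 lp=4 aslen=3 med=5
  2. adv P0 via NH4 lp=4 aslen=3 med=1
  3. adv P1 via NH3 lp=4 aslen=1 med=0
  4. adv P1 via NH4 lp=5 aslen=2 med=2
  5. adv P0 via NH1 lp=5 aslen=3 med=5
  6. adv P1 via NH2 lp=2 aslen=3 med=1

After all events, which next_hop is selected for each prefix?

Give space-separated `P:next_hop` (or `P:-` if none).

Answer: P0:NH1 P1:NH4

Derivation:
Op 1: best P0=NH4 P1=-
Op 2: best P0=NH4 P1=-
Op 3: best P0=NH4 P1=NH3
Op 4: best P0=NH4 P1=NH4
Op 5: best P0=NH1 P1=NH4
Op 6: best P0=NH1 P1=NH4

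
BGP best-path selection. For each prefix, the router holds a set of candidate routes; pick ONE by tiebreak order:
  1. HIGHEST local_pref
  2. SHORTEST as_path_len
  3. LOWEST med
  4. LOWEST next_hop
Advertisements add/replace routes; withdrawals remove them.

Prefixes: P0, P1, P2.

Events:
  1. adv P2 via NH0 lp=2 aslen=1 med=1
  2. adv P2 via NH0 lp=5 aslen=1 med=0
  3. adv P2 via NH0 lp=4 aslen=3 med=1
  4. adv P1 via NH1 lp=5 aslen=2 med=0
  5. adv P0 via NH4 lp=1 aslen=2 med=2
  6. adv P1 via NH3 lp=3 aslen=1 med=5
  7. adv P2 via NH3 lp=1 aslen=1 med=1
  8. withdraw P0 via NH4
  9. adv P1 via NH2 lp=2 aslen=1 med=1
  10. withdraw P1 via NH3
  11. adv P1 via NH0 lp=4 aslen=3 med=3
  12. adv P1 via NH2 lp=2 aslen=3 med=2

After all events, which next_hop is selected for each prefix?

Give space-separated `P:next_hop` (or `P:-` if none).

Answer: P0:- P1:NH1 P2:NH0

Derivation:
Op 1: best P0=- P1=- P2=NH0
Op 2: best P0=- P1=- P2=NH0
Op 3: best P0=- P1=- P2=NH0
Op 4: best P0=- P1=NH1 P2=NH0
Op 5: best P0=NH4 P1=NH1 P2=NH0
Op 6: best P0=NH4 P1=NH1 P2=NH0
Op 7: best P0=NH4 P1=NH1 P2=NH0
Op 8: best P0=- P1=NH1 P2=NH0
Op 9: best P0=- P1=NH1 P2=NH0
Op 10: best P0=- P1=NH1 P2=NH0
Op 11: best P0=- P1=NH1 P2=NH0
Op 12: best P0=- P1=NH1 P2=NH0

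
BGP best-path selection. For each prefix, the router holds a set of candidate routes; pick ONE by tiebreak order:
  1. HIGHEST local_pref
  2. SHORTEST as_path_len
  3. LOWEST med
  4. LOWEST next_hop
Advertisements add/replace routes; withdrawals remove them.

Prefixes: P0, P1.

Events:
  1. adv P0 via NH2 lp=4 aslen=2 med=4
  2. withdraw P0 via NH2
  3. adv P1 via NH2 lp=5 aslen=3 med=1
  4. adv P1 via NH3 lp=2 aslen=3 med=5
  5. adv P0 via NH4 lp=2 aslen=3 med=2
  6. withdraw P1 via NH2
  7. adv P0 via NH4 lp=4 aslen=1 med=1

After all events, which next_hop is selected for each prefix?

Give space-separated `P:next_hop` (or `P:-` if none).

Op 1: best P0=NH2 P1=-
Op 2: best P0=- P1=-
Op 3: best P0=- P1=NH2
Op 4: best P0=- P1=NH2
Op 5: best P0=NH4 P1=NH2
Op 6: best P0=NH4 P1=NH3
Op 7: best P0=NH4 P1=NH3

Answer: P0:NH4 P1:NH3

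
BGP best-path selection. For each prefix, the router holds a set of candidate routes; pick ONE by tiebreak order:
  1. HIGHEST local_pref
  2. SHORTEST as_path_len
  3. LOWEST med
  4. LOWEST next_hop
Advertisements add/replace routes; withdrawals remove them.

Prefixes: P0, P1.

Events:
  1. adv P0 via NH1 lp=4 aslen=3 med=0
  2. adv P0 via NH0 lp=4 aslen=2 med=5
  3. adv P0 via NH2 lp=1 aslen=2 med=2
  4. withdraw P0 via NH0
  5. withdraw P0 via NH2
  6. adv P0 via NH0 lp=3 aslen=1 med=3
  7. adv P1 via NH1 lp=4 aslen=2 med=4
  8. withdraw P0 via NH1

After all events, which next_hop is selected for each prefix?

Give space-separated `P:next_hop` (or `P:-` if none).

Answer: P0:NH0 P1:NH1

Derivation:
Op 1: best P0=NH1 P1=-
Op 2: best P0=NH0 P1=-
Op 3: best P0=NH0 P1=-
Op 4: best P0=NH1 P1=-
Op 5: best P0=NH1 P1=-
Op 6: best P0=NH1 P1=-
Op 7: best P0=NH1 P1=NH1
Op 8: best P0=NH0 P1=NH1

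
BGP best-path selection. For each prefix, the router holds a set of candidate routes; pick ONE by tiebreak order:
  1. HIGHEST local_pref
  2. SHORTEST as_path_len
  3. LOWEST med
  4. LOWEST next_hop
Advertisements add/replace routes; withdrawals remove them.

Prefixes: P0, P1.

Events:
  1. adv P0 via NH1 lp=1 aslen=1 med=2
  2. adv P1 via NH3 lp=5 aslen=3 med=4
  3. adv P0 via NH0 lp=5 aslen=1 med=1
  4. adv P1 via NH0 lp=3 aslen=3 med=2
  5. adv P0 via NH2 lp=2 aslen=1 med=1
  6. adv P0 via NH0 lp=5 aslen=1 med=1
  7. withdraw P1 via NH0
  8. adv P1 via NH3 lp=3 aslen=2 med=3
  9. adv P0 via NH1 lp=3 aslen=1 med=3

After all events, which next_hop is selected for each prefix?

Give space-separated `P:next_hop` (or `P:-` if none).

Answer: P0:NH0 P1:NH3

Derivation:
Op 1: best P0=NH1 P1=-
Op 2: best P0=NH1 P1=NH3
Op 3: best P0=NH0 P1=NH3
Op 4: best P0=NH0 P1=NH3
Op 5: best P0=NH0 P1=NH3
Op 6: best P0=NH0 P1=NH3
Op 7: best P0=NH0 P1=NH3
Op 8: best P0=NH0 P1=NH3
Op 9: best P0=NH0 P1=NH3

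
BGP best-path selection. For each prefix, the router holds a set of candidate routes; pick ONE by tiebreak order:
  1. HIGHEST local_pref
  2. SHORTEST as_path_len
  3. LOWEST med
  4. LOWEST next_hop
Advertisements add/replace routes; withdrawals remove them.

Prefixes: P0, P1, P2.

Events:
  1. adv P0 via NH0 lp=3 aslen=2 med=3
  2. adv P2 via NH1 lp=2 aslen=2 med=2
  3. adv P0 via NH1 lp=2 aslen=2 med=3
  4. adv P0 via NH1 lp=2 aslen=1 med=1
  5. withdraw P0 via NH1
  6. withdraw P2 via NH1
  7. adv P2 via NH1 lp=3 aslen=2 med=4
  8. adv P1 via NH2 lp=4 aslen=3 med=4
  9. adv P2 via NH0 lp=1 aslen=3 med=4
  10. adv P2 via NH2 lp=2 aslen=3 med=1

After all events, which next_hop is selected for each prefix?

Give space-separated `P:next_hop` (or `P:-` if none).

Answer: P0:NH0 P1:NH2 P2:NH1

Derivation:
Op 1: best P0=NH0 P1=- P2=-
Op 2: best P0=NH0 P1=- P2=NH1
Op 3: best P0=NH0 P1=- P2=NH1
Op 4: best P0=NH0 P1=- P2=NH1
Op 5: best P0=NH0 P1=- P2=NH1
Op 6: best P0=NH0 P1=- P2=-
Op 7: best P0=NH0 P1=- P2=NH1
Op 8: best P0=NH0 P1=NH2 P2=NH1
Op 9: best P0=NH0 P1=NH2 P2=NH1
Op 10: best P0=NH0 P1=NH2 P2=NH1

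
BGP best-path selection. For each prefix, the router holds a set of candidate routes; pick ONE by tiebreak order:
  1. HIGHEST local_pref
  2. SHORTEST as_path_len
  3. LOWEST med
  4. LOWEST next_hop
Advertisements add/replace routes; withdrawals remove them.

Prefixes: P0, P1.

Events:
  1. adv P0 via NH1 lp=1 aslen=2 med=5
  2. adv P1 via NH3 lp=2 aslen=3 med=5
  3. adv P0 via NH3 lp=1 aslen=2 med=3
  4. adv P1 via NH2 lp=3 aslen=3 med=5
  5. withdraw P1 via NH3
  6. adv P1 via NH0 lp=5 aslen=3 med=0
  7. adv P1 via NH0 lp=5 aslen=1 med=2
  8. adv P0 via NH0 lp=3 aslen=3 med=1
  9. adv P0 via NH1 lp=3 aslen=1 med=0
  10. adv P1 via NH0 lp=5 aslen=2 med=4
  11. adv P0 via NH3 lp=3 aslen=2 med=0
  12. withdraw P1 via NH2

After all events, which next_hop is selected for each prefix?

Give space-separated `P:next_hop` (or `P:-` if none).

Op 1: best P0=NH1 P1=-
Op 2: best P0=NH1 P1=NH3
Op 3: best P0=NH3 P1=NH3
Op 4: best P0=NH3 P1=NH2
Op 5: best P0=NH3 P1=NH2
Op 6: best P0=NH3 P1=NH0
Op 7: best P0=NH3 P1=NH0
Op 8: best P0=NH0 P1=NH0
Op 9: best P0=NH1 P1=NH0
Op 10: best P0=NH1 P1=NH0
Op 11: best P0=NH1 P1=NH0
Op 12: best P0=NH1 P1=NH0

Answer: P0:NH1 P1:NH0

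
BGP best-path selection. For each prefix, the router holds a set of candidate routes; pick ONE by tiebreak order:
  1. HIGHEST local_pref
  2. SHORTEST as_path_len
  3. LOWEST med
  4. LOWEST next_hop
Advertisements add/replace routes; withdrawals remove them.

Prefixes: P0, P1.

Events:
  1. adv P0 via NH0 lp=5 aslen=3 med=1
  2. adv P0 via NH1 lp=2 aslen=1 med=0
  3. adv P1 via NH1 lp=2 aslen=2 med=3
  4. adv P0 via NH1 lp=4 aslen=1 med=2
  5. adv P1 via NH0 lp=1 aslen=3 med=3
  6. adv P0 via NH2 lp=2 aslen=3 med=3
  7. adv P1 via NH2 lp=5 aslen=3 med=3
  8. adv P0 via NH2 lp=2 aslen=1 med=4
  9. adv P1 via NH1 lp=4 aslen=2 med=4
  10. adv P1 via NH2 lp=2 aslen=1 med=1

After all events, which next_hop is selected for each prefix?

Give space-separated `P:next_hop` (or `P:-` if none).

Answer: P0:NH0 P1:NH1

Derivation:
Op 1: best P0=NH0 P1=-
Op 2: best P0=NH0 P1=-
Op 3: best P0=NH0 P1=NH1
Op 4: best P0=NH0 P1=NH1
Op 5: best P0=NH0 P1=NH1
Op 6: best P0=NH0 P1=NH1
Op 7: best P0=NH0 P1=NH2
Op 8: best P0=NH0 P1=NH2
Op 9: best P0=NH0 P1=NH2
Op 10: best P0=NH0 P1=NH1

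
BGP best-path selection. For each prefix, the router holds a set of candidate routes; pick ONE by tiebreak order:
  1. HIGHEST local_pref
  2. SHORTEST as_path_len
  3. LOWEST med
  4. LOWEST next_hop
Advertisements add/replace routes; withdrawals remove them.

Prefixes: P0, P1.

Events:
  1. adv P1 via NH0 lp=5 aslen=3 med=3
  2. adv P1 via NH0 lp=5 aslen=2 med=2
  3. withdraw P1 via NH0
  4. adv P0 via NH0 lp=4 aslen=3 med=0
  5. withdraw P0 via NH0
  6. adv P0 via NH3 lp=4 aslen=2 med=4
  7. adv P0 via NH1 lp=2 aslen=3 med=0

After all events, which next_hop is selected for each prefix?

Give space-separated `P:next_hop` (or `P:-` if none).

Answer: P0:NH3 P1:-

Derivation:
Op 1: best P0=- P1=NH0
Op 2: best P0=- P1=NH0
Op 3: best P0=- P1=-
Op 4: best P0=NH0 P1=-
Op 5: best P0=- P1=-
Op 6: best P0=NH3 P1=-
Op 7: best P0=NH3 P1=-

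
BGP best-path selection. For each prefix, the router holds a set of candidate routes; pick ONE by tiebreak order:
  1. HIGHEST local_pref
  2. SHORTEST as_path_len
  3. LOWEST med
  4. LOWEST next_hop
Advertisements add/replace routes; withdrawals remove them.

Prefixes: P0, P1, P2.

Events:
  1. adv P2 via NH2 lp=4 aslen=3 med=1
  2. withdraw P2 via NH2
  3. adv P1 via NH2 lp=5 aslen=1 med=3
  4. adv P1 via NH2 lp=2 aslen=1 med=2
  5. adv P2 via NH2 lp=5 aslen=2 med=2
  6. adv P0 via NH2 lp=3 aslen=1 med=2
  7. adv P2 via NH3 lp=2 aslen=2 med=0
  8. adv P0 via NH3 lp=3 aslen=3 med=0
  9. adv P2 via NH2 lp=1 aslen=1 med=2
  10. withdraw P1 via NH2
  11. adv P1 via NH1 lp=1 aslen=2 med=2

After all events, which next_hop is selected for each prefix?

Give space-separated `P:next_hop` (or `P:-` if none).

Op 1: best P0=- P1=- P2=NH2
Op 2: best P0=- P1=- P2=-
Op 3: best P0=- P1=NH2 P2=-
Op 4: best P0=- P1=NH2 P2=-
Op 5: best P0=- P1=NH2 P2=NH2
Op 6: best P0=NH2 P1=NH2 P2=NH2
Op 7: best P0=NH2 P1=NH2 P2=NH2
Op 8: best P0=NH2 P1=NH2 P2=NH2
Op 9: best P0=NH2 P1=NH2 P2=NH3
Op 10: best P0=NH2 P1=- P2=NH3
Op 11: best P0=NH2 P1=NH1 P2=NH3

Answer: P0:NH2 P1:NH1 P2:NH3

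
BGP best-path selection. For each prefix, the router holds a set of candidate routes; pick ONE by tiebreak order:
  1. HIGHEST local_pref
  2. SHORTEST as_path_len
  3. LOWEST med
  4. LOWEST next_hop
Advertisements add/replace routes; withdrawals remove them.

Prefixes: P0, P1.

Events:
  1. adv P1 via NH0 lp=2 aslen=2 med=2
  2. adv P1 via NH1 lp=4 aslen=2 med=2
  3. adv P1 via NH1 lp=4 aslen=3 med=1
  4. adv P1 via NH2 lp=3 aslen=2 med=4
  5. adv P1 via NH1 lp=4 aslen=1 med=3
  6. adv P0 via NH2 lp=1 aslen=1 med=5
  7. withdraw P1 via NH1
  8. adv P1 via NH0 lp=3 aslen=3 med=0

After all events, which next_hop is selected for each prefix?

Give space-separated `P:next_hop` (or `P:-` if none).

Op 1: best P0=- P1=NH0
Op 2: best P0=- P1=NH1
Op 3: best P0=- P1=NH1
Op 4: best P0=- P1=NH1
Op 5: best P0=- P1=NH1
Op 6: best P0=NH2 P1=NH1
Op 7: best P0=NH2 P1=NH2
Op 8: best P0=NH2 P1=NH2

Answer: P0:NH2 P1:NH2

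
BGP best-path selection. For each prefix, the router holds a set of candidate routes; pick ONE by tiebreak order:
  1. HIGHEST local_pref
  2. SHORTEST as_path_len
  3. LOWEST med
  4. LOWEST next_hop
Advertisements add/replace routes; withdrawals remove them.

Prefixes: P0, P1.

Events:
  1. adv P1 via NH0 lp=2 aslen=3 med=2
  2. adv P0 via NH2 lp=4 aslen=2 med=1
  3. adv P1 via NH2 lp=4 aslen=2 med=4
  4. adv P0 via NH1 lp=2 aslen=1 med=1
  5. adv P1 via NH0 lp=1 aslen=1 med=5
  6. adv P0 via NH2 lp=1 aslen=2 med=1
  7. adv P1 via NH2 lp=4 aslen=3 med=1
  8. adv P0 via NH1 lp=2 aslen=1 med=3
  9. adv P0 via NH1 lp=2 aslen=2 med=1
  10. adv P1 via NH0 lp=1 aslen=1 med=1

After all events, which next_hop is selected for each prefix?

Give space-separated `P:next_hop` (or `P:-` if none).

Answer: P0:NH1 P1:NH2

Derivation:
Op 1: best P0=- P1=NH0
Op 2: best P0=NH2 P1=NH0
Op 3: best P0=NH2 P1=NH2
Op 4: best P0=NH2 P1=NH2
Op 5: best P0=NH2 P1=NH2
Op 6: best P0=NH1 P1=NH2
Op 7: best P0=NH1 P1=NH2
Op 8: best P0=NH1 P1=NH2
Op 9: best P0=NH1 P1=NH2
Op 10: best P0=NH1 P1=NH2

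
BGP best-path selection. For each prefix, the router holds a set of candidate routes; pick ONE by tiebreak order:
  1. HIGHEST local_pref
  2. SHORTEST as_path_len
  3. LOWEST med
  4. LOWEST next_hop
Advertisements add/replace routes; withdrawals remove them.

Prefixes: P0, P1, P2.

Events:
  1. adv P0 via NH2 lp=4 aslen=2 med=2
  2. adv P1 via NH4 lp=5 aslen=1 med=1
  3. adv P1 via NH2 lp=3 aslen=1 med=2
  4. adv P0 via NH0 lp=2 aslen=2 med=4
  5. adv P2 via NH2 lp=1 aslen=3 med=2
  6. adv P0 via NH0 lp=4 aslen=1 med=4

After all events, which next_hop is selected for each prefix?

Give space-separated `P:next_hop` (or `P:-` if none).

Op 1: best P0=NH2 P1=- P2=-
Op 2: best P0=NH2 P1=NH4 P2=-
Op 3: best P0=NH2 P1=NH4 P2=-
Op 4: best P0=NH2 P1=NH4 P2=-
Op 5: best P0=NH2 P1=NH4 P2=NH2
Op 6: best P0=NH0 P1=NH4 P2=NH2

Answer: P0:NH0 P1:NH4 P2:NH2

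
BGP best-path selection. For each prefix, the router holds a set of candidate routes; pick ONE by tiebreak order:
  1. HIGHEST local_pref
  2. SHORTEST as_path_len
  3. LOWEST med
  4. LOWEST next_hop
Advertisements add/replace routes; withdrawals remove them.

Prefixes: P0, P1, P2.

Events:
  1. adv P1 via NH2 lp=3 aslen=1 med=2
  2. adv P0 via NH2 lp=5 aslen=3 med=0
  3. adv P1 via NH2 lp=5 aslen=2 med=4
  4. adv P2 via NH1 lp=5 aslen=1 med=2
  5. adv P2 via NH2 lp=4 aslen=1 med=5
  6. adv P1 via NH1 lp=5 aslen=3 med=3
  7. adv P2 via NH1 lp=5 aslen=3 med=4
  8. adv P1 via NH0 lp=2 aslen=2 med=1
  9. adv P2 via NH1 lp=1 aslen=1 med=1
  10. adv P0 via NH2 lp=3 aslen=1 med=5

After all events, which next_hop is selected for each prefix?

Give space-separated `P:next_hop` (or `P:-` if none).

Op 1: best P0=- P1=NH2 P2=-
Op 2: best P0=NH2 P1=NH2 P2=-
Op 3: best P0=NH2 P1=NH2 P2=-
Op 4: best P0=NH2 P1=NH2 P2=NH1
Op 5: best P0=NH2 P1=NH2 P2=NH1
Op 6: best P0=NH2 P1=NH2 P2=NH1
Op 7: best P0=NH2 P1=NH2 P2=NH1
Op 8: best P0=NH2 P1=NH2 P2=NH1
Op 9: best P0=NH2 P1=NH2 P2=NH2
Op 10: best P0=NH2 P1=NH2 P2=NH2

Answer: P0:NH2 P1:NH2 P2:NH2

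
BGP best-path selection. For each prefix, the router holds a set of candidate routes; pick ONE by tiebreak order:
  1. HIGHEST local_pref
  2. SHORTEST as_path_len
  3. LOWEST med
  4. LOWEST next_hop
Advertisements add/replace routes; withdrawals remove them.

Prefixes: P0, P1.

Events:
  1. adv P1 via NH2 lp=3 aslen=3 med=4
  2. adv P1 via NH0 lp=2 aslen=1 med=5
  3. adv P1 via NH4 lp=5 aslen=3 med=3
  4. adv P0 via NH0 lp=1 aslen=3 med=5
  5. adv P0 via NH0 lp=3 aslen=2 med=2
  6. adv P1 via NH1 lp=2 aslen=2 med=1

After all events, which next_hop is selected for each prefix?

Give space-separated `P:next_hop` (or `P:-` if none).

Op 1: best P0=- P1=NH2
Op 2: best P0=- P1=NH2
Op 3: best P0=- P1=NH4
Op 4: best P0=NH0 P1=NH4
Op 5: best P0=NH0 P1=NH4
Op 6: best P0=NH0 P1=NH4

Answer: P0:NH0 P1:NH4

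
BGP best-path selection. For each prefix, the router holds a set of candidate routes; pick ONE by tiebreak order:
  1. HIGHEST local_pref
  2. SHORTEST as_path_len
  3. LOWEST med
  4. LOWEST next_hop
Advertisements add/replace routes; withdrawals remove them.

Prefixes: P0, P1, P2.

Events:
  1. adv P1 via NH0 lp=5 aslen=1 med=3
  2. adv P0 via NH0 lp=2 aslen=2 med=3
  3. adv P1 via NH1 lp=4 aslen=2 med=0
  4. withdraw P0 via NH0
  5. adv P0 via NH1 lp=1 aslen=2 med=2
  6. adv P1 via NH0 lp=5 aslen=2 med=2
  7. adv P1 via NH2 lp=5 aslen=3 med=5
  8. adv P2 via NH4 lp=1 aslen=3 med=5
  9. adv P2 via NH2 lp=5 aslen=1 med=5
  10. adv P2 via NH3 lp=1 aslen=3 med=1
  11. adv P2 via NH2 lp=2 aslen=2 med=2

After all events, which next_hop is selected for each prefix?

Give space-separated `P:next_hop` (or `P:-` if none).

Answer: P0:NH1 P1:NH0 P2:NH2

Derivation:
Op 1: best P0=- P1=NH0 P2=-
Op 2: best P0=NH0 P1=NH0 P2=-
Op 3: best P0=NH0 P1=NH0 P2=-
Op 4: best P0=- P1=NH0 P2=-
Op 5: best P0=NH1 P1=NH0 P2=-
Op 6: best P0=NH1 P1=NH0 P2=-
Op 7: best P0=NH1 P1=NH0 P2=-
Op 8: best P0=NH1 P1=NH0 P2=NH4
Op 9: best P0=NH1 P1=NH0 P2=NH2
Op 10: best P0=NH1 P1=NH0 P2=NH2
Op 11: best P0=NH1 P1=NH0 P2=NH2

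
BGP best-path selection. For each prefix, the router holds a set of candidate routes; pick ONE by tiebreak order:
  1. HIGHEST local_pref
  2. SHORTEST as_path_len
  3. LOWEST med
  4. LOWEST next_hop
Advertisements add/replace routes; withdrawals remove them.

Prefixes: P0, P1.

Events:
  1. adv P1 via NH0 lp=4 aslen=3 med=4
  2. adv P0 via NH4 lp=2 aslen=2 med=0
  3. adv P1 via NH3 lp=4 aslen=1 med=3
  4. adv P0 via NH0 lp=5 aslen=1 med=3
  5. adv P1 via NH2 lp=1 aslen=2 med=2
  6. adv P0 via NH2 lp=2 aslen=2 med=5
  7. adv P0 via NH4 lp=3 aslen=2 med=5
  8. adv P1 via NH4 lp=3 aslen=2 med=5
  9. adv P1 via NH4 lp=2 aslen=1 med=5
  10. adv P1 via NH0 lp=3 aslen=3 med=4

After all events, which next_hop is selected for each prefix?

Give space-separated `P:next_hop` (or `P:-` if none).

Op 1: best P0=- P1=NH0
Op 2: best P0=NH4 P1=NH0
Op 3: best P0=NH4 P1=NH3
Op 4: best P0=NH0 P1=NH3
Op 5: best P0=NH0 P1=NH3
Op 6: best P0=NH0 P1=NH3
Op 7: best P0=NH0 P1=NH3
Op 8: best P0=NH0 P1=NH3
Op 9: best P0=NH0 P1=NH3
Op 10: best P0=NH0 P1=NH3

Answer: P0:NH0 P1:NH3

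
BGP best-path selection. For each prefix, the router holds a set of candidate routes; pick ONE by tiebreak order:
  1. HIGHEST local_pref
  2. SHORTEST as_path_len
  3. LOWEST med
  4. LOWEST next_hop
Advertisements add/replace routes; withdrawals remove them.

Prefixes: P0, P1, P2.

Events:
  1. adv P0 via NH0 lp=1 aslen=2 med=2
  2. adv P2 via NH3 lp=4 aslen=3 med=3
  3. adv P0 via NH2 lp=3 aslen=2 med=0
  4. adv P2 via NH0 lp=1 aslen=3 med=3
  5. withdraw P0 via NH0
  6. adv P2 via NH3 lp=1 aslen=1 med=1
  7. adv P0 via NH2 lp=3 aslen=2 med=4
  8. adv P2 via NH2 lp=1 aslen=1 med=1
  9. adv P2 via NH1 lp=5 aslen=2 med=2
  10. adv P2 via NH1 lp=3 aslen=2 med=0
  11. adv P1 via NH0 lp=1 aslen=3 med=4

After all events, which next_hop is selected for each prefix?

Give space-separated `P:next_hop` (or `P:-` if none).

Answer: P0:NH2 P1:NH0 P2:NH1

Derivation:
Op 1: best P0=NH0 P1=- P2=-
Op 2: best P0=NH0 P1=- P2=NH3
Op 3: best P0=NH2 P1=- P2=NH3
Op 4: best P0=NH2 P1=- P2=NH3
Op 5: best P0=NH2 P1=- P2=NH3
Op 6: best P0=NH2 P1=- P2=NH3
Op 7: best P0=NH2 P1=- P2=NH3
Op 8: best P0=NH2 P1=- P2=NH2
Op 9: best P0=NH2 P1=- P2=NH1
Op 10: best P0=NH2 P1=- P2=NH1
Op 11: best P0=NH2 P1=NH0 P2=NH1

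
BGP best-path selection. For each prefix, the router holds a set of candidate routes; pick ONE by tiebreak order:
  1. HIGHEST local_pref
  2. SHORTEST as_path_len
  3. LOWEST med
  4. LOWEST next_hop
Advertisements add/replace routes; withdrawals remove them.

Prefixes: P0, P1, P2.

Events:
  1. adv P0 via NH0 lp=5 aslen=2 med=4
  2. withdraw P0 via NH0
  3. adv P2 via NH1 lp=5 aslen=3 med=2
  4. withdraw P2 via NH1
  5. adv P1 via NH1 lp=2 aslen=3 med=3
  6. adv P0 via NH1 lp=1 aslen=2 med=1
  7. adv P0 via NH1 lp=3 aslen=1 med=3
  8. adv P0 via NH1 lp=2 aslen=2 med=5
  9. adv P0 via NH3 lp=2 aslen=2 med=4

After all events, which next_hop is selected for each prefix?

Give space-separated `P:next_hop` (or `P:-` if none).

Answer: P0:NH3 P1:NH1 P2:-

Derivation:
Op 1: best P0=NH0 P1=- P2=-
Op 2: best P0=- P1=- P2=-
Op 3: best P0=- P1=- P2=NH1
Op 4: best P0=- P1=- P2=-
Op 5: best P0=- P1=NH1 P2=-
Op 6: best P0=NH1 P1=NH1 P2=-
Op 7: best P0=NH1 P1=NH1 P2=-
Op 8: best P0=NH1 P1=NH1 P2=-
Op 9: best P0=NH3 P1=NH1 P2=-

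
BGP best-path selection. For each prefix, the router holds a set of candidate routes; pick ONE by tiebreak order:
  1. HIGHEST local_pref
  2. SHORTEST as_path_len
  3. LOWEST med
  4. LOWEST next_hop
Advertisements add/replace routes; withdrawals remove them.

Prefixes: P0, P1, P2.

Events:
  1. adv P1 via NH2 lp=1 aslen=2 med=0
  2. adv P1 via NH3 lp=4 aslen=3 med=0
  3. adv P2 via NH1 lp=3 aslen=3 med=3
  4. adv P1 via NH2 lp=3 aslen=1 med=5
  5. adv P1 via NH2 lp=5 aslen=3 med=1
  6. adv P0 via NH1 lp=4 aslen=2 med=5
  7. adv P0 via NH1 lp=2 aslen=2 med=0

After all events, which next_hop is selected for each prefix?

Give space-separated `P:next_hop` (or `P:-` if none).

Op 1: best P0=- P1=NH2 P2=-
Op 2: best P0=- P1=NH3 P2=-
Op 3: best P0=- P1=NH3 P2=NH1
Op 4: best P0=- P1=NH3 P2=NH1
Op 5: best P0=- P1=NH2 P2=NH1
Op 6: best P0=NH1 P1=NH2 P2=NH1
Op 7: best P0=NH1 P1=NH2 P2=NH1

Answer: P0:NH1 P1:NH2 P2:NH1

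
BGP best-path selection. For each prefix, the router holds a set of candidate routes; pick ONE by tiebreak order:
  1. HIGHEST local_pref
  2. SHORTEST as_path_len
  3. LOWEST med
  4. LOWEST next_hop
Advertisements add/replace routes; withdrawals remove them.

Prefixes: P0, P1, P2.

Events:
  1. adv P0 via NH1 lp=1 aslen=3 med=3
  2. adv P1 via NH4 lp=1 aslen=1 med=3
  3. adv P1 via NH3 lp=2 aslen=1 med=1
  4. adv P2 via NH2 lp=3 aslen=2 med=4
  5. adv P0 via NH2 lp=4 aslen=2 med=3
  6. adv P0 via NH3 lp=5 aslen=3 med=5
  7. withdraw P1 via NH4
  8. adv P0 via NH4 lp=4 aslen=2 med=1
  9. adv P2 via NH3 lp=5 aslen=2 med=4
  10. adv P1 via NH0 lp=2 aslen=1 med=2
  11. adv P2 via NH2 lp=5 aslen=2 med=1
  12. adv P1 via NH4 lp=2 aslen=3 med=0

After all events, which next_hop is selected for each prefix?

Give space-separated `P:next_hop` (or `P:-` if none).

Answer: P0:NH3 P1:NH3 P2:NH2

Derivation:
Op 1: best P0=NH1 P1=- P2=-
Op 2: best P0=NH1 P1=NH4 P2=-
Op 3: best P0=NH1 P1=NH3 P2=-
Op 4: best P0=NH1 P1=NH3 P2=NH2
Op 5: best P0=NH2 P1=NH3 P2=NH2
Op 6: best P0=NH3 P1=NH3 P2=NH2
Op 7: best P0=NH3 P1=NH3 P2=NH2
Op 8: best P0=NH3 P1=NH3 P2=NH2
Op 9: best P0=NH3 P1=NH3 P2=NH3
Op 10: best P0=NH3 P1=NH3 P2=NH3
Op 11: best P0=NH3 P1=NH3 P2=NH2
Op 12: best P0=NH3 P1=NH3 P2=NH2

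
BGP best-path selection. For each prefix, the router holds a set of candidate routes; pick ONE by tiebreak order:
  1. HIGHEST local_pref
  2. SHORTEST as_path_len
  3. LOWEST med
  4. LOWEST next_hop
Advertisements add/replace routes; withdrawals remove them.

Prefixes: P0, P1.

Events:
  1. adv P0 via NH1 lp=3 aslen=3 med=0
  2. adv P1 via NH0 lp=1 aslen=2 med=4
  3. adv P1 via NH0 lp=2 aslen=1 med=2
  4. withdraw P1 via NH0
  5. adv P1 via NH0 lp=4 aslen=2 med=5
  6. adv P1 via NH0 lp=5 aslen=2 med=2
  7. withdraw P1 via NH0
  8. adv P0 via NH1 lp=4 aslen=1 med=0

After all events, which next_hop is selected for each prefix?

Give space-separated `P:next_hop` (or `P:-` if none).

Answer: P0:NH1 P1:-

Derivation:
Op 1: best P0=NH1 P1=-
Op 2: best P0=NH1 P1=NH0
Op 3: best P0=NH1 P1=NH0
Op 4: best P0=NH1 P1=-
Op 5: best P0=NH1 P1=NH0
Op 6: best P0=NH1 P1=NH0
Op 7: best P0=NH1 P1=-
Op 8: best P0=NH1 P1=-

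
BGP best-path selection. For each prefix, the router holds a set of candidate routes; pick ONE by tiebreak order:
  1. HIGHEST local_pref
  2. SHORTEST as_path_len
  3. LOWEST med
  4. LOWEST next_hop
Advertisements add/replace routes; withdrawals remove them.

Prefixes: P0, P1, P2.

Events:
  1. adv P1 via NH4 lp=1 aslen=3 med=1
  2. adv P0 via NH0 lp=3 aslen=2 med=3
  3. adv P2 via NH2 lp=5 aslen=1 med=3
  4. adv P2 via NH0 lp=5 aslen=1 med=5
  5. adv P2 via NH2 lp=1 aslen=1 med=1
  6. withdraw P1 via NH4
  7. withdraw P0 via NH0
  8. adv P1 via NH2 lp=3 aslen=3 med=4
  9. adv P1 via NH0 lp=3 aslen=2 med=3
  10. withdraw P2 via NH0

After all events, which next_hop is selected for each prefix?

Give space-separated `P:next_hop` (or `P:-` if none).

Answer: P0:- P1:NH0 P2:NH2

Derivation:
Op 1: best P0=- P1=NH4 P2=-
Op 2: best P0=NH0 P1=NH4 P2=-
Op 3: best P0=NH0 P1=NH4 P2=NH2
Op 4: best P0=NH0 P1=NH4 P2=NH2
Op 5: best P0=NH0 P1=NH4 P2=NH0
Op 6: best P0=NH0 P1=- P2=NH0
Op 7: best P0=- P1=- P2=NH0
Op 8: best P0=- P1=NH2 P2=NH0
Op 9: best P0=- P1=NH0 P2=NH0
Op 10: best P0=- P1=NH0 P2=NH2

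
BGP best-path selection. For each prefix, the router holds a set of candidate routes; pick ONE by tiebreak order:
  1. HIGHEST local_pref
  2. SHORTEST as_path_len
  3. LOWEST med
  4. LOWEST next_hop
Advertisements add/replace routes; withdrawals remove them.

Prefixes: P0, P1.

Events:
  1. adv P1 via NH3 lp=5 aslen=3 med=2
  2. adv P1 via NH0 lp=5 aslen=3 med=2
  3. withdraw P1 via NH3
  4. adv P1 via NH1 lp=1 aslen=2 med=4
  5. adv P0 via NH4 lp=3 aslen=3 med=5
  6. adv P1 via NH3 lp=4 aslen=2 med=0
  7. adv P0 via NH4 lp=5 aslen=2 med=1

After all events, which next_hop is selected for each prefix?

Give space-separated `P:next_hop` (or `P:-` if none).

Op 1: best P0=- P1=NH3
Op 2: best P0=- P1=NH0
Op 3: best P0=- P1=NH0
Op 4: best P0=- P1=NH0
Op 5: best P0=NH4 P1=NH0
Op 6: best P0=NH4 P1=NH0
Op 7: best P0=NH4 P1=NH0

Answer: P0:NH4 P1:NH0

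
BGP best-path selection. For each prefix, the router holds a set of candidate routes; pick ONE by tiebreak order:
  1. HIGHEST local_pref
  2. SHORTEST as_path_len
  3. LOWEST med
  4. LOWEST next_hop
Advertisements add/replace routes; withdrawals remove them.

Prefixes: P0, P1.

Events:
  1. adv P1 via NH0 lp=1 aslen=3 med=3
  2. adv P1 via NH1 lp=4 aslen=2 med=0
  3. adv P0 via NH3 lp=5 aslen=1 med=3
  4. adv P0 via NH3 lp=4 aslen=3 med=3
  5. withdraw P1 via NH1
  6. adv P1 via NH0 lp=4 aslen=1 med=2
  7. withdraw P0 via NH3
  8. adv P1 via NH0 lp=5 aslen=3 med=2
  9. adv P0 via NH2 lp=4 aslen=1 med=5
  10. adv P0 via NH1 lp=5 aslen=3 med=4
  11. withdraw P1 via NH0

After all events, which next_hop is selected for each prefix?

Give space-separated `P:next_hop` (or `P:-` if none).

Answer: P0:NH1 P1:-

Derivation:
Op 1: best P0=- P1=NH0
Op 2: best P0=- P1=NH1
Op 3: best P0=NH3 P1=NH1
Op 4: best P0=NH3 P1=NH1
Op 5: best P0=NH3 P1=NH0
Op 6: best P0=NH3 P1=NH0
Op 7: best P0=- P1=NH0
Op 8: best P0=- P1=NH0
Op 9: best P0=NH2 P1=NH0
Op 10: best P0=NH1 P1=NH0
Op 11: best P0=NH1 P1=-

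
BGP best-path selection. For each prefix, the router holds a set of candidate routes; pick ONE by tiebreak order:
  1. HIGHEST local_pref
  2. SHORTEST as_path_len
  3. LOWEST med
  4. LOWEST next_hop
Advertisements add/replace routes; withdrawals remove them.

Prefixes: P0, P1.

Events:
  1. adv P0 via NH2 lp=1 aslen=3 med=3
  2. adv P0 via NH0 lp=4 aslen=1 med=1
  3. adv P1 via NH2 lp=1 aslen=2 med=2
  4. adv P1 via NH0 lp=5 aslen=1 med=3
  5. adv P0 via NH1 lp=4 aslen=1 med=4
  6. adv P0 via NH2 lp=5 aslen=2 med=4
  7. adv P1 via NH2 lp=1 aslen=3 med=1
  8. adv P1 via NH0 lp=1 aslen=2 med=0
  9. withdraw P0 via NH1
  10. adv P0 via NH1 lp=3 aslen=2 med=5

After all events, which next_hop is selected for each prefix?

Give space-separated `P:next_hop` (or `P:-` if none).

Answer: P0:NH2 P1:NH0

Derivation:
Op 1: best P0=NH2 P1=-
Op 2: best P0=NH0 P1=-
Op 3: best P0=NH0 P1=NH2
Op 4: best P0=NH0 P1=NH0
Op 5: best P0=NH0 P1=NH0
Op 6: best P0=NH2 P1=NH0
Op 7: best P0=NH2 P1=NH0
Op 8: best P0=NH2 P1=NH0
Op 9: best P0=NH2 P1=NH0
Op 10: best P0=NH2 P1=NH0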